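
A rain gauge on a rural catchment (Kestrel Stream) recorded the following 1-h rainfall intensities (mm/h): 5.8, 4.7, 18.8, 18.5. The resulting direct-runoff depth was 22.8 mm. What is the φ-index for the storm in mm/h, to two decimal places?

φ ≈ 7.25 mm/h

Only the 2 blocks with intensity above φ contribute runoff: 18.8, 18.5 mm/h.
Σ(I−φ)·Δt = d  ⇒  (18.8+18.5 − 2φ)·1 = 22.8
φ = (37.30 − 22.8/1) / 2 = 7.25 mm/h.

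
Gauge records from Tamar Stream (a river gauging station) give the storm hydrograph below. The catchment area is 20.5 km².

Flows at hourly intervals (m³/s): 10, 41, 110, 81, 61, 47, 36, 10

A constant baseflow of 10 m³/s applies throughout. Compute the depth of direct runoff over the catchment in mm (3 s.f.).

d ≈ 55.5 mm

Direct runoff: 0.0, 31.0, 100.0, 71.0, 51.0, 37.0, 26.0, 0.0 m³/s; ΣQ_DR = 316.0 m³/s.
V = ΣQ_DR · Δt = 316.0 × 3600 s = 1.138 × 10^6 m³.
Over A = 20.5 km², depth = V / A = 55.5 mm.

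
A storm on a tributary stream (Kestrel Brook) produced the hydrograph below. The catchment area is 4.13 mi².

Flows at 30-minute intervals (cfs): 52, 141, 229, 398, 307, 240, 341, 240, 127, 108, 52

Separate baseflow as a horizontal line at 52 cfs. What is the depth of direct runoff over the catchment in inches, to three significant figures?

d ≈ 0.312 in

Direct runoff: 0.0, 89.0, 177.0, 346.0, 255.0, 188.0, 289.0, 188.0, 75.0, 56.0, 0.0 cfs; ΣQ_DR = 1663 cfs.
V = ΣQ_DR · Δt = 1663 × 1800 s = 2.993 × 10^6 ft³.
Over A = 4.13 mi², depth = V / A = 0.312 in.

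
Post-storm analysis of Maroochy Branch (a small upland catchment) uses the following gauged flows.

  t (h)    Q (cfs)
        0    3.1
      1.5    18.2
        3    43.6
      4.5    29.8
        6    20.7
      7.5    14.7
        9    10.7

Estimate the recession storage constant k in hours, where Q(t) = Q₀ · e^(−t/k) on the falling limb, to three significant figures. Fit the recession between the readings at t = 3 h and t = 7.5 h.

k ≈ 4.14 h

On the falling limb, Q drops from 43.6 to 14.7 cfs between t = 3 h and t = 7.5 h (Δt = 4.5 h).
k = −Δt / ln(Q₂/Q₁) = −4.5 / ln(14.7/43.6) = 4.14 h.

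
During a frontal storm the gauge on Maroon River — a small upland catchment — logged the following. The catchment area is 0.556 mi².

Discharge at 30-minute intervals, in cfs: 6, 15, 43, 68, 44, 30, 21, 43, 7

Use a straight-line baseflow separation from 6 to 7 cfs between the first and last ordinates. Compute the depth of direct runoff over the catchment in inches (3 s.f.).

Direct runoff: 0.00, 8.88, 36.75, 61.62, 37.50, 23.38, 14.25, 36.12, 0.00 cfs; ΣQ_DR = 218.5 cfs.
V = ΣQ_DR · Δt = 218.5 × 1800 s = 3.933 × 10^5 ft³.
Over A = 0.556 mi², depth = V / A = 0.304 in.

d ≈ 0.304 in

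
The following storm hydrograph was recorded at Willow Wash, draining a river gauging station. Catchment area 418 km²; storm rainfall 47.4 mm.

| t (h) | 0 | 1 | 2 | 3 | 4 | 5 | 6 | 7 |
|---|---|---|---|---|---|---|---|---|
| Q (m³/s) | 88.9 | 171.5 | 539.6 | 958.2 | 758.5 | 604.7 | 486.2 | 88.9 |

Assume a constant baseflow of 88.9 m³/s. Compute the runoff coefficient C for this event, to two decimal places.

C ≈ 0.54

ΣQ_DR = 2985 m³/s; V = ΣQ_DR·Δt = 1.075 × 10^7 m³.
Runoff depth d = V / A = 25.71 mm.
C = d / P = 25.71 / 47.4 = 0.54.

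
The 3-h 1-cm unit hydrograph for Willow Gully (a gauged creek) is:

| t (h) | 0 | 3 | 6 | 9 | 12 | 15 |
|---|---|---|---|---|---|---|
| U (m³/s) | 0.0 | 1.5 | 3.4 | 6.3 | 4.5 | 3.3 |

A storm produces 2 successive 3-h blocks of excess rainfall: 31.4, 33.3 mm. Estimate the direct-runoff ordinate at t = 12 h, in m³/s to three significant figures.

By discrete convolution, Q_j = Σ (P_i / 10 mm) · U_{j−i}.
At t = 12 h (j=4): Q = (31.4/10)·4.5 + (33.3/10)·6.3 = 35.1 m³/s.

Q ≈ 35.1 m³/s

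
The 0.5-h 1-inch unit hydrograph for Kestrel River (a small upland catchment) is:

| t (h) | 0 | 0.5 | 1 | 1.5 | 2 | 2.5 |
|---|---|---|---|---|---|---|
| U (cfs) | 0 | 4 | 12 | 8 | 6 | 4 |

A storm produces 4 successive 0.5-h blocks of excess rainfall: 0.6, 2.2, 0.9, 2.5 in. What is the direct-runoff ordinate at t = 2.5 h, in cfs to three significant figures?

Q ≈ 52.8 cfs

By discrete convolution, Q_j = Σ (P_i / 1 in) · U_{j−i}.
At t = 2.5 h (j=5): Q = (0.6/1)·4 + (2.2/1)·6 + (0.9/1)·8 + (2.5/1)·12 = 52.8 cfs.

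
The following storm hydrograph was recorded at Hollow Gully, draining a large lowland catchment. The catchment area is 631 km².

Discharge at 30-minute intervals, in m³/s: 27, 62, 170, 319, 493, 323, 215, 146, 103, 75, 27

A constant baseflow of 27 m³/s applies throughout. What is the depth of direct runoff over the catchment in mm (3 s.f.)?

Direct runoff: 0.0, 35.0, 143.0, 292.0, 466.0, 296.0, 188.0, 119.0, 76.0, 48.0, 0.0 m³/s; ΣQ_DR = 1663 m³/s.
V = ΣQ_DR · Δt = 1663 × 1800 s = 2.993 × 10^6 m³.
Over A = 631 km², depth = V / A = 4.74 mm.

d ≈ 4.74 mm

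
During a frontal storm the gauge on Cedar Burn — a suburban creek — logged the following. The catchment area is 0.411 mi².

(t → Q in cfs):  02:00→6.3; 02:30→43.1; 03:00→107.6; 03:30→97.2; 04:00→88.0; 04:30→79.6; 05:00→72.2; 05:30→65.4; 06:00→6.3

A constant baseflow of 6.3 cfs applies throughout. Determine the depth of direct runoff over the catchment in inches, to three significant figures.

d ≈ 0.960 in

Direct runoff: 0.0, 36.8, 101.3, 90.9, 81.7, 73.3, 65.9, 59.1, 0.0 cfs; ΣQ_DR = 509.0 cfs.
V = ΣQ_DR · Δt = 509.0 × 1800 s = 9.162 × 10^5 ft³.
Over A = 0.411 mi², depth = V / A = 0.960 in.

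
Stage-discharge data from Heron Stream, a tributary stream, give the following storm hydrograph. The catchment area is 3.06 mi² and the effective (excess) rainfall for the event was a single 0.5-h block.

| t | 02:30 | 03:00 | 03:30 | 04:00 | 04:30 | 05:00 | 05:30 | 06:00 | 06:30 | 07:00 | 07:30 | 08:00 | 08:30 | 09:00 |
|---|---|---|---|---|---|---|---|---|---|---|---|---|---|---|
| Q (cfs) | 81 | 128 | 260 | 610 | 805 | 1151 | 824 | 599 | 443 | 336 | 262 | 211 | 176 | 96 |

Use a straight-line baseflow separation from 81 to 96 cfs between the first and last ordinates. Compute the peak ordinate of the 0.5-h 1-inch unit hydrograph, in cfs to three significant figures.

Direct runoff: 0.00, 45.85, 176.69, 525.54, 719.38, 1064.23, 736.08, 509.92, 352.77, 244.62, 169.46, 117.31, 81.15, 0.00 cfs; ΣQ_DR = 4743 cfs, peak = 1064.23 cfs.
Runoff depth d = ΣQ_DR·Δt / A = 4743 × 1800 / (3.06 mi²) = 1.201 in.
The 1-inch UH is the DRH scaled by (1 in)/d, so U_p = 1064.23 × 1/1.201 = 886 cfs.

U_p ≈ 886 cfs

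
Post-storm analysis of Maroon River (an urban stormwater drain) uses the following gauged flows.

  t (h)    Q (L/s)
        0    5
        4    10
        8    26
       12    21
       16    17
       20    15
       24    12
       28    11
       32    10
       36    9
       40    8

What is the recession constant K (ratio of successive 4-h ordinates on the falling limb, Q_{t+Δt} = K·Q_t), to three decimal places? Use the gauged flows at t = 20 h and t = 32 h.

K ≈ 0.874

Using the recession-limb readings at t = 20 h and t = 32 h: Q falls from 15 to 10 L/s over 3 intervals.
K = (Q₂/Q₁)^(1/3) = (10/15)^(1/3) = 0.874.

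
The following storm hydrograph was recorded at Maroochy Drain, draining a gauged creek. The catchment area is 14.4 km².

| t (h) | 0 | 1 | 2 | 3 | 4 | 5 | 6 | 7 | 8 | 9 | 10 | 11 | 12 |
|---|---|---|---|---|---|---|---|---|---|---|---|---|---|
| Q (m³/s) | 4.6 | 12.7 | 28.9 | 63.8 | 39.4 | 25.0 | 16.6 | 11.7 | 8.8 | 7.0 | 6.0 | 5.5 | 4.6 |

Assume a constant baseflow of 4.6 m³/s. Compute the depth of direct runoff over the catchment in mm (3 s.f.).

d ≈ 43.7 mm

Direct runoff: 0.0, 8.1, 24.3, 59.2, 34.8, 20.4, 12.0, 7.1, 4.2, 2.4, 1.4, 0.9, 0.0 m³/s; ΣQ_DR = 174.8 m³/s.
V = ΣQ_DR · Δt = 174.8 × 3600 s = 6.293 × 10^5 m³.
Over A = 14.4 km², depth = V / A = 43.7 mm.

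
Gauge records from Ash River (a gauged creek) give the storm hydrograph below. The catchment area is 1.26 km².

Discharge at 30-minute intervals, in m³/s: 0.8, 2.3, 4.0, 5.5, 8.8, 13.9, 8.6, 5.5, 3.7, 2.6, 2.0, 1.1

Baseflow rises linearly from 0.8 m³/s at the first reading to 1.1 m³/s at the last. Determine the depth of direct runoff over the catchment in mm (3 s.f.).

Direct runoff: 0.00, 1.47, 3.15, 4.62, 7.89, 12.96, 7.64, 4.51, 2.68, 1.55, 0.93, 0.00 m³/s; ΣQ_DR = 47.40 m³/s.
V = ΣQ_DR · Δt = 47.40 × 1800 s = 85320 m³.
Over A = 1.26 km², depth = V / A = 67.7 mm.

d ≈ 67.7 mm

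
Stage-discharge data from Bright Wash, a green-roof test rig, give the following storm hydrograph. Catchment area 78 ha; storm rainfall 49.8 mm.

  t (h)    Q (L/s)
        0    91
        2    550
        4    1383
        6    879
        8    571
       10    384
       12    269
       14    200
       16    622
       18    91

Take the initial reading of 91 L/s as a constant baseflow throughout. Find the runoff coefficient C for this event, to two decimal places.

ΣQ_DR = 4130 L/s; V = ΣQ_DR·Δt = 2.974 × 10^7 L.
Runoff depth d = V / A = 38.12 mm.
C = d / P = 38.12 / 49.8 = 0.77.

C ≈ 0.77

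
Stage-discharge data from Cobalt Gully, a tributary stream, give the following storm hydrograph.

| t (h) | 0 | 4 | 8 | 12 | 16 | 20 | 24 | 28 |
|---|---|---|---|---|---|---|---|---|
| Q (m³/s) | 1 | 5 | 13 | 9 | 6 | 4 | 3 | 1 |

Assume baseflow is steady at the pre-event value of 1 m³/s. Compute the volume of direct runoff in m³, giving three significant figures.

Direct-runoff ordinates (Q − Q_b): 0.0, 4.0, 12.0, 8.0, 5.0, 3.0, 2.0, 0.0 m³/s.
ΣQ_DR = 34.00 m³/s.
With Δt = 4 h = 14400 s, V = ΣQ_DR · Δt = 34.00 × 14400 = 4.90 × 10^5 m³.

V ≈ 4.90 × 10^5 m³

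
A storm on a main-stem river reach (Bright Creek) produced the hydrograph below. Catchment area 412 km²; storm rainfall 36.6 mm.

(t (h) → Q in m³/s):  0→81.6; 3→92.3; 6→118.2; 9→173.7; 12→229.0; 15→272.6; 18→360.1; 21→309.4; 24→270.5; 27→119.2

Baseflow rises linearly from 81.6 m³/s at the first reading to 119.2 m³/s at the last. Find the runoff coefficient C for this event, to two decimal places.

ΣQ_DR = 1023 m³/s; V = ΣQ_DR·Δt = 1.104 × 10^7 m³.
Runoff depth d = V / A = 26.81 mm.
C = d / P = 26.81 / 36.6 = 0.73.

C ≈ 0.73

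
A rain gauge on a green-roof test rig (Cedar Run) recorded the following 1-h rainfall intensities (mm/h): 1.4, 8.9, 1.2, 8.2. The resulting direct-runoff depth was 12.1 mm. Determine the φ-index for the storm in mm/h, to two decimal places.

φ ≈ 2.50 mm/h

Only the 2 blocks with intensity above φ contribute runoff: 8.9, 8.2 mm/h.
Σ(I−φ)·Δt = d  ⇒  (8.9+8.2 − 2φ)·1 = 12.1
φ = (17.10 − 12.1/1) / 2 = 2.50 mm/h.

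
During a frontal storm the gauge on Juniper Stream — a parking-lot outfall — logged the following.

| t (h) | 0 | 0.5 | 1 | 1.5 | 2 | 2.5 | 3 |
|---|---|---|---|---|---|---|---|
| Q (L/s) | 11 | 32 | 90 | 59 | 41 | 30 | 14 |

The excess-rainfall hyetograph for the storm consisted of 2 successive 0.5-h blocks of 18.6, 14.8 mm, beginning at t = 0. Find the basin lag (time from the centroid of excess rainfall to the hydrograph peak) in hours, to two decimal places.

t_L ≈ 0.53 h

Centroid of excess rainfall: t_c = Σ P_i·t̄_i / ΣP_i = 0.4716 h (block centres at 0.25, 0.75 h).
Hydrograph peak occurs at t = 1 h, so basin lag t_L = 1 − 0.4716 = 0.53 h.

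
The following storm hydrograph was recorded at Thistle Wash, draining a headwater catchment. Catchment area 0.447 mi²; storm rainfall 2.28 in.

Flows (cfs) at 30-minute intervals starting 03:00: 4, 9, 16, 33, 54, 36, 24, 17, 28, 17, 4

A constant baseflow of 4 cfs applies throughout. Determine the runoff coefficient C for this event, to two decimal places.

ΣQ_DR = 198.0 cfs; V = ΣQ_DR·Δt = 3.564 × 10^5 ft³.
Runoff depth d = V / A = 0.3432 in.
C = d / P = 0.3432 / 2.28 = 0.15.

C ≈ 0.15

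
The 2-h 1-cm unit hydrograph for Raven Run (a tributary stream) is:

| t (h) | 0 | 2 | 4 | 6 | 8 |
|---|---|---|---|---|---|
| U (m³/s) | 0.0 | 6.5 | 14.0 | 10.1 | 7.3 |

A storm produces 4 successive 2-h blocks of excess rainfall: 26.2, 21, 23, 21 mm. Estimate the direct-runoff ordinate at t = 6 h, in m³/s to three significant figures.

By discrete convolution, Q_j = Σ (P_i / 10 mm) · U_{j−i}.
At t = 6 h (j=3): Q = (26.2/10)·10.1 + (21/10)·14.0 + (23/10)·6.5 + (21/10)·0.0 = 70.8 m³/s.

Q ≈ 70.8 m³/s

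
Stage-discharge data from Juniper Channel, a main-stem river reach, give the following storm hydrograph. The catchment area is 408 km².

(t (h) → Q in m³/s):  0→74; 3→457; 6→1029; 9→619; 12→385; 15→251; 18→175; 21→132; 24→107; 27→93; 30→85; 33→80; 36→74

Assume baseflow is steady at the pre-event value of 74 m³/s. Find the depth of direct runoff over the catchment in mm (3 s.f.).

Direct runoff: 0.0, 383.0, 955.0, 545.0, 311.0, 177.0, 101.0, 58.0, 33.0, 19.0, 11.0, 6.0, 0.0 m³/s; ΣQ_DR = 2599 m³/s.
V = ΣQ_DR · Δt = 2599 × 10800 s = 2.807 × 10^7 m³.
Over A = 408 km², depth = V / A = 68.8 mm.

d ≈ 68.8 mm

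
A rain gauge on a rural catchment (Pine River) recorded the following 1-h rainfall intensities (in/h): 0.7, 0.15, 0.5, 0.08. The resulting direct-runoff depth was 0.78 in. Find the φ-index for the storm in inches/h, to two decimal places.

φ ≈ 0.21 in/h

Only the 2 blocks with intensity above φ contribute runoff: 0.7, 0.5 in/h.
Σ(I−φ)·Δt = d  ⇒  (0.7+0.5 − 2φ)·1 = 0.78
φ = (1.200 − 0.78/1) / 2 = 0.21 in/h.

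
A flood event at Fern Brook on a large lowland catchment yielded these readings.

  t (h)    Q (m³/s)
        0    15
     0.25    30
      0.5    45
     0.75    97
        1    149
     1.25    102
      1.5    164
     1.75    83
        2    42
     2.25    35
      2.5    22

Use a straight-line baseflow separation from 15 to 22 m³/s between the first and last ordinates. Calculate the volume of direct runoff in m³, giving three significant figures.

Direct-runoff ordinates (Q − Q_b): 0.00, 14.30, 28.60, 79.90, 131.20, 83.50, 144.80, 63.10, 21.40, 13.70, 0.00 m³/s.
ΣQ_DR = 580.5 m³/s.
With Δt = 0.25 h = 900 s, V = ΣQ_DR · Δt = 580.5 × 900 = 5.22 × 10^5 m³.

V ≈ 5.22 × 10^5 m³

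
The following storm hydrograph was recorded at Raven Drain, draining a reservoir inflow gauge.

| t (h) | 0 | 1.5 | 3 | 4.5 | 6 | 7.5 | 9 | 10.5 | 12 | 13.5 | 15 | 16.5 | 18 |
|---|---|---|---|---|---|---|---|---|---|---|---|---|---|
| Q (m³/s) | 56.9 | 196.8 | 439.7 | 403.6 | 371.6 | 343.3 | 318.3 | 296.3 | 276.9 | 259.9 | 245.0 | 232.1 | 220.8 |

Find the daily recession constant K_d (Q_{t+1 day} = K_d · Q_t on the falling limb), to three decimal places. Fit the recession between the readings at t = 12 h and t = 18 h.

K_d ≈ 0.404

Between t = 12 h and t = 18 h the flow falls from 276.9 to 220.8 m³/s over 4×1.5 h = 6 h.
Per-interval ratio K = (220.8/276.9)^(1/4) = 0.9450; K_d = K^(24/1.5) = 0.404.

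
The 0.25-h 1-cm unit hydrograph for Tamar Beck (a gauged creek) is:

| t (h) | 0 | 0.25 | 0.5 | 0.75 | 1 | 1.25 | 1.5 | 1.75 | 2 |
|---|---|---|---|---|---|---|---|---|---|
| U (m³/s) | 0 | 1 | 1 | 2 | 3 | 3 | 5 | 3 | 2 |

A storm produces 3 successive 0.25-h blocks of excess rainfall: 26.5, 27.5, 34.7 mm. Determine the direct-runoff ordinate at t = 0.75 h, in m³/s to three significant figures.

Q ≈ 11.5 m³/s

By discrete convolution, Q_j = Σ (P_i / 10 mm) · U_{j−i}.
At t = 0.75 h (j=3): Q = (26.5/10)·2 + (27.5/10)·1 + (34.7/10)·1 = 11.5 m³/s.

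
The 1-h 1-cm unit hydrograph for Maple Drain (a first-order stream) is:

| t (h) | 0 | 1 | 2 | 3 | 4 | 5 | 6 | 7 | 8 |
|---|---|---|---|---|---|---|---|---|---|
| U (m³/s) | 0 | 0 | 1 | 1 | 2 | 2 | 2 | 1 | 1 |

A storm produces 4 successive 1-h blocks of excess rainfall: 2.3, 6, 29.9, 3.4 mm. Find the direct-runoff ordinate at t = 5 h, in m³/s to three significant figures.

Q ≈ 4.99 m³/s

By discrete convolution, Q_j = Σ (P_i / 10 mm) · U_{j−i}.
At t = 5 h (j=5): Q = (2.3/10)·2 + (6/10)·2 + (29.9/10)·1 + (3.4/10)·1 = 4.99 m³/s.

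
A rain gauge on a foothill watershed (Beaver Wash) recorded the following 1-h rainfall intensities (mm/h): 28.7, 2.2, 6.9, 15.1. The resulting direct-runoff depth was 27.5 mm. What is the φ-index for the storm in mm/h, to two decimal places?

φ ≈ 8.15 mm/h

Only the 2 blocks with intensity above φ contribute runoff: 28.7, 15.1 mm/h.
Σ(I−φ)·Δt = d  ⇒  (28.7+15.1 − 2φ)·1 = 27.5
φ = (43.80 − 27.5/1) / 2 = 8.15 mm/h.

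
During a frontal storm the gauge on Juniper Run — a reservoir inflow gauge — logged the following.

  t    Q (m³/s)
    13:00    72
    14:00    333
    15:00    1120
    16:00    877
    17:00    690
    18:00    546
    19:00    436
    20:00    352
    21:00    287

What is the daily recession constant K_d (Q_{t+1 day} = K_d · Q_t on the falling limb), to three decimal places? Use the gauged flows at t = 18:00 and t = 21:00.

K_d ≈ 0.006

Between t = 18:00 and t = 21:00 the flow falls from 546 to 287 m³/s over 3×1 h = 3 h.
Per-interval ratio K = (287/546)^(1/3) = 0.8070; K_d = K^(24/1) = 0.006.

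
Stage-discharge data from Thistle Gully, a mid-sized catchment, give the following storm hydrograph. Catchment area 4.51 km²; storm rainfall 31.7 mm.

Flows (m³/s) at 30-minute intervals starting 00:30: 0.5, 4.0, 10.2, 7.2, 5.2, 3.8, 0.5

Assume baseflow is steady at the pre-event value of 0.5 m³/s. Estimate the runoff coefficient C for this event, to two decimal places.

C ≈ 0.35

ΣQ_DR = 27.90 m³/s; V = ΣQ_DR·Δt = 50220 m³.
Runoff depth d = V / A = 11.14 mm.
C = d / P = 11.14 / 31.7 = 0.35.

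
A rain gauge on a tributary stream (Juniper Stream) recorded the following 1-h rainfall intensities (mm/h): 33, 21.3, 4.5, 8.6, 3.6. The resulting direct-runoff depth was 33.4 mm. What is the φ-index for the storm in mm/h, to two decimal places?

φ ≈ 10.45 mm/h

Only the 2 blocks with intensity above φ contribute runoff: 33, 21.3 mm/h.
Σ(I−φ)·Δt = d  ⇒  (33+21.3 − 2φ)·1 = 33.4
φ = (54.30 − 33.4/1) / 2 = 10.45 mm/h.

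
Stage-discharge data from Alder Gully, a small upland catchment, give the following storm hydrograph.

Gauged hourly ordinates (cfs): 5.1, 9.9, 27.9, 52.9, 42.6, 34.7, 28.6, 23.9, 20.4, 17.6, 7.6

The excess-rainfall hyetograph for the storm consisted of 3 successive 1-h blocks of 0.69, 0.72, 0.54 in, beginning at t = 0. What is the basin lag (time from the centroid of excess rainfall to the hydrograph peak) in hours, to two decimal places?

t_L ≈ 1.58 h

Centroid of excess rainfall: t_c = Σ P_i·t̄_i / ΣP_i = 1.4231 h (block centres at 0.5, 1.5, 2.5 h).
Hydrograph peak occurs at t = 3 h, so basin lag t_L = 3 − 1.4231 = 1.58 h.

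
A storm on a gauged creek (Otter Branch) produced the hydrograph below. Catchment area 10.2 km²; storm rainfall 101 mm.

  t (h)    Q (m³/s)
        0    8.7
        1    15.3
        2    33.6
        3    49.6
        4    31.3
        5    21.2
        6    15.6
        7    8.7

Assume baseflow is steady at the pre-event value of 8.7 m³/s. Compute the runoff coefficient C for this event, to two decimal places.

C ≈ 0.40

ΣQ_DR = 114.4 m³/s; V = ΣQ_DR·Δt = 4.118 × 10^5 m³.
Runoff depth d = V / A = 40.38 mm.
C = d / P = 40.38 / 101 = 0.40.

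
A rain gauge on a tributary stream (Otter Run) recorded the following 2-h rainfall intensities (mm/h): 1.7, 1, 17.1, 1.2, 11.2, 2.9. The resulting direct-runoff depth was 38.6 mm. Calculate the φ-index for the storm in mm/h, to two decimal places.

Only the 2 blocks with intensity above φ contribute runoff: 17.1, 11.2 mm/h.
Σ(I−φ)·Δt = d  ⇒  (17.1+11.2 − 2φ)·2 = 38.6
φ = (28.30 − 38.6/2) / 2 = 4.50 mm/h.

φ ≈ 4.50 mm/h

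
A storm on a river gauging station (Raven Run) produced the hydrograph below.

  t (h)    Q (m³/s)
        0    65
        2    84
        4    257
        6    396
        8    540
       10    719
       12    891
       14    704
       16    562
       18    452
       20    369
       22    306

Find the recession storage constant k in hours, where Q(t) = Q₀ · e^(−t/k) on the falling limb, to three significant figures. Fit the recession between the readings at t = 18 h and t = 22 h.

On the falling limb, Q drops from 452 to 306 m³/s between t = 18 h and t = 22 h (Δt = 4 h).
k = −Δt / ln(Q₂/Q₁) = −4 / ln(306/452) = 10.3 h.

k ≈ 10.3 h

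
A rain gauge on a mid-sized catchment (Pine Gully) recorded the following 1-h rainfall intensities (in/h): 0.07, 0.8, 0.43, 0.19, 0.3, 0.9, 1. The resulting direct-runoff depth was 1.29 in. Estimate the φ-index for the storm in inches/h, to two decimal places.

Only the 3 blocks with intensity above φ contribute runoff: 0.8, 0.9, 1 in/h.
Σ(I−φ)·Δt = d  ⇒  (0.8+0.9+1 − 3φ)·1 = 1.29
φ = (2.700 − 1.29/1) / 3 = 0.47 in/h.

φ ≈ 0.47 in/h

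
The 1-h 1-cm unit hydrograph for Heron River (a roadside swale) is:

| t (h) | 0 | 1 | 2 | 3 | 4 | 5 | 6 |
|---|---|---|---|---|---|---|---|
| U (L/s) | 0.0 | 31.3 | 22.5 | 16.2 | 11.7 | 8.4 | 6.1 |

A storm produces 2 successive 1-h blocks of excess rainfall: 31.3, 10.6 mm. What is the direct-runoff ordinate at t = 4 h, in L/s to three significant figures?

By discrete convolution, Q_j = Σ (P_i / 10 mm) · U_{j−i}.
At t = 4 h (j=4): Q = (31.3/10)·11.7 + (10.6/10)·16.2 = 53.8 L/s.

Q ≈ 53.8 L/s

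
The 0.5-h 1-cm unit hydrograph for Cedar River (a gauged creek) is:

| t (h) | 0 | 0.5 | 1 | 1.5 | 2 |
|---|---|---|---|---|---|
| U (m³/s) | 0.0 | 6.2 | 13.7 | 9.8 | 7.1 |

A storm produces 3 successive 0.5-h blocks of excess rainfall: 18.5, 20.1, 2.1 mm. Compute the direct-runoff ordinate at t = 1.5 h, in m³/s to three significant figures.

Q ≈ 47.0 m³/s

By discrete convolution, Q_j = Σ (P_i / 10 mm) · U_{j−i}.
At t = 1.5 h (j=3): Q = (18.5/10)·9.8 + (20.1/10)·13.7 + (2.1/10)·6.2 = 47.0 m³/s.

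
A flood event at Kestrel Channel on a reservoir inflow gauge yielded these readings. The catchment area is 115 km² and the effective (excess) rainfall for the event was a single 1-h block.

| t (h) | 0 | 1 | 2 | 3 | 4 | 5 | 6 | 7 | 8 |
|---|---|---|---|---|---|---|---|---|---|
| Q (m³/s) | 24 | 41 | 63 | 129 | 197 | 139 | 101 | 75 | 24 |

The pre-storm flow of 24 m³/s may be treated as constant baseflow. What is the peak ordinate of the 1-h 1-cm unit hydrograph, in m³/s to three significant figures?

Direct runoff: 0.0, 17.0, 39.0, 105.0, 173.0, 115.0, 77.0, 51.0, 0.0 m³/s; ΣQ_DR = 577.0 m³/s, peak = 173.0 m³/s.
Runoff depth d = ΣQ_DR·Δt / A = 577.0 × 3600 / (115 km²) = 18.06 mm.
The 1-cm UH is the DRH scaled by (10 mm)/d, so U_p = 173.0 × 10/18.06 = 95.8 m³/s.

U_p ≈ 95.8 m³/s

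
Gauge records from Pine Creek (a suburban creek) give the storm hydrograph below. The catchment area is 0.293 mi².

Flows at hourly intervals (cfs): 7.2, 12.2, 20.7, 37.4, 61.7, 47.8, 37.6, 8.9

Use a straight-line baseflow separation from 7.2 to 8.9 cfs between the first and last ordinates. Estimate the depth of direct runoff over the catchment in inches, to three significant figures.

d ≈ 0.894 in

Direct runoff: 0.00, 4.76, 13.01, 29.47, 53.53, 39.39, 28.94, 0.00 cfs; ΣQ_DR = 169.1 cfs.
V = ΣQ_DR · Δt = 169.1 × 3600 s = 6.088 × 10^5 ft³.
Over A = 0.293 mi², depth = V / A = 0.894 in.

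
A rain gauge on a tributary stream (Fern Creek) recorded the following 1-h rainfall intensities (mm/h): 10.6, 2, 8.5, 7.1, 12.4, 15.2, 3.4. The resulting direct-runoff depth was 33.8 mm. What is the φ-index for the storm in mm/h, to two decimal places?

Only the 5 blocks with intensity above φ contribute runoff: 10.6, 8.5, 7.1, 12.4, 15.2 mm/h.
Σ(I−φ)·Δt = d  ⇒  (10.6+8.5+7.1+12.4+15.2 − 5φ)·1 = 33.8
φ = (53.80 − 33.8/1) / 5 = 4.00 mm/h.

φ ≈ 4.00 mm/h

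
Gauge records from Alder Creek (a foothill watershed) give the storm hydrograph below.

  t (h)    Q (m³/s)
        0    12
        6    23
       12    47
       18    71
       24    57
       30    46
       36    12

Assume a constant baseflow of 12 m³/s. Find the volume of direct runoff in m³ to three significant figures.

V ≈ 3.97 × 10^6 m³

Direct-runoff ordinates (Q − Q_b): 0.0, 11.0, 35.0, 59.0, 45.0, 34.0, 0.0 m³/s.
ΣQ_DR = 184.0 m³/s.
With Δt = 6 h = 21600 s, V = ΣQ_DR · Δt = 184.0 × 21600 = 3.97 × 10^6 m³.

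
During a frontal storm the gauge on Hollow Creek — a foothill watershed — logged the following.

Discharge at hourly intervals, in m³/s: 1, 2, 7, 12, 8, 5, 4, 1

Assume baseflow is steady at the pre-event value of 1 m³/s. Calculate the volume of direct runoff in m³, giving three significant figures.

V ≈ 1.15 × 10^5 m³

Direct-runoff ordinates (Q − Q_b): 0.0, 1.0, 6.0, 11.0, 7.0, 4.0, 3.0, 0.0 m³/s.
ΣQ_DR = 32.00 m³/s.
With Δt = 1 h = 3600 s, V = ΣQ_DR · Δt = 32.00 × 3600 = 1.15 × 10^5 m³.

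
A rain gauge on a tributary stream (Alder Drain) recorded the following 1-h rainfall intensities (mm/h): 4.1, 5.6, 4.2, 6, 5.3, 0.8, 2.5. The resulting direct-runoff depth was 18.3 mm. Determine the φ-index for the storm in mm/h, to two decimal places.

Only the 6 blocks with intensity above φ contribute runoff: 4.1, 5.6, 4.2, 6, 5.3, 2.5 mm/h.
Σ(I−φ)·Δt = d  ⇒  (4.1+5.6+4.2+6+5.3+2.5 − 6φ)·1 = 18.3
φ = (27.70 − 18.3/1) / 6 = 1.57 mm/h.

φ ≈ 1.57 mm/h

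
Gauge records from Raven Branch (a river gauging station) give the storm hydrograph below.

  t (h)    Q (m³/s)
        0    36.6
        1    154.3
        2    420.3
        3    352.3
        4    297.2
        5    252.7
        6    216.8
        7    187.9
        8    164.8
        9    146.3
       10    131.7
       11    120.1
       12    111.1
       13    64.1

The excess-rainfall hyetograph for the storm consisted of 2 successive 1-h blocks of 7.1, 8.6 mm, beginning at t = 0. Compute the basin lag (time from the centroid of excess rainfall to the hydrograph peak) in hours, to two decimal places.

Centroid of excess rainfall: t_c = Σ P_i·t̄_i / ΣP_i = 1.0478 h (block centres at 0.5, 1.5 h).
Hydrograph peak occurs at t = 2 h, so basin lag t_L = 2 − 1.0478 = 0.95 h.

t_L ≈ 0.95 h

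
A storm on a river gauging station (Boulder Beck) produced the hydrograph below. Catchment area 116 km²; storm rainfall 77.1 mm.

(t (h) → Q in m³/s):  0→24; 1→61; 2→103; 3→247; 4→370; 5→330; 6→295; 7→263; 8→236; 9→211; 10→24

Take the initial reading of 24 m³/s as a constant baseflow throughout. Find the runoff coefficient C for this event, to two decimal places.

ΣQ_DR = 1900 m³/s; V = ΣQ_DR·Δt = 6.840 × 10^6 m³.
Runoff depth d = V / A = 58.97 mm.
C = d / P = 58.97 / 77.1 = 0.76.

C ≈ 0.76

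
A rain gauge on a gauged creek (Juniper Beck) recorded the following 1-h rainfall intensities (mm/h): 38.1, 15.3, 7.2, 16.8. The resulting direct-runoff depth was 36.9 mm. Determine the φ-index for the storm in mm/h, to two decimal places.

Only the 3 blocks with intensity above φ contribute runoff: 38.1, 15.3, 16.8 mm/h.
Σ(I−φ)·Δt = d  ⇒  (38.1+15.3+16.8 − 3φ)·1 = 36.9
φ = (70.20 − 36.9/1) / 3 = 11.10 mm/h.

φ ≈ 11.10 mm/h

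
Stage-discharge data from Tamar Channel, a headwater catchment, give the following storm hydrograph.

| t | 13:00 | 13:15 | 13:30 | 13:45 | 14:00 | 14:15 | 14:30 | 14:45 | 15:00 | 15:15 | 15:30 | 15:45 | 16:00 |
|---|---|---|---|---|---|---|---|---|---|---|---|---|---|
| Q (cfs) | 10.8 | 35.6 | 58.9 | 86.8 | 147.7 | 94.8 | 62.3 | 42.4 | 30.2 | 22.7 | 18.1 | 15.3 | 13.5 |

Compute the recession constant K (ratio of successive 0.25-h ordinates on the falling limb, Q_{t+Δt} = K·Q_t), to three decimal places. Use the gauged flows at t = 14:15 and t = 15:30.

K ≈ 0.718

Using the recession-limb readings at t = 14:15 and t = 15:30: Q falls from 94.8 to 18.1 cfs over 5 intervals.
K = (Q₂/Q₁)^(1/5) = (18.1/94.8)^(1/5) = 0.718.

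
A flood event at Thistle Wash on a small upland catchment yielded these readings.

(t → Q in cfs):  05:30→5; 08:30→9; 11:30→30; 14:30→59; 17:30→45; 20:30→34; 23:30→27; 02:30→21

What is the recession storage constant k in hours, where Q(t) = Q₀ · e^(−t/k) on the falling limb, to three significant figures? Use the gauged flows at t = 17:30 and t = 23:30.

On the falling limb, Q drops from 45 to 27 cfs between t = 17:30 and t = 23:30 (Δt = 6 h).
k = −Δt / ln(Q₂/Q₁) = −6 / ln(27/45) = 11.7 h.

k ≈ 11.7 h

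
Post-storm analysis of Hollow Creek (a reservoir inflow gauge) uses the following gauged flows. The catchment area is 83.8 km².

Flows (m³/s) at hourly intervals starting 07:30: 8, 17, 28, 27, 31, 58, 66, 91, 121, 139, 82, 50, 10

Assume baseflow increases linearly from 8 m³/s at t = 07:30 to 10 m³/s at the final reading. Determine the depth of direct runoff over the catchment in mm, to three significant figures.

d ≈ 26.2 mm

Direct runoff: 0.00, 8.83, 19.67, 18.50, 22.33, 49.17, 57.00, 81.83, 111.67, 129.50, 72.33, 40.17, 0.00 m³/s; ΣQ_DR = 611.0 m³/s.
V = ΣQ_DR · Δt = 611.0 × 3600 s = 2.200 × 10^6 m³.
Over A = 83.8 km², depth = V / A = 26.2 mm.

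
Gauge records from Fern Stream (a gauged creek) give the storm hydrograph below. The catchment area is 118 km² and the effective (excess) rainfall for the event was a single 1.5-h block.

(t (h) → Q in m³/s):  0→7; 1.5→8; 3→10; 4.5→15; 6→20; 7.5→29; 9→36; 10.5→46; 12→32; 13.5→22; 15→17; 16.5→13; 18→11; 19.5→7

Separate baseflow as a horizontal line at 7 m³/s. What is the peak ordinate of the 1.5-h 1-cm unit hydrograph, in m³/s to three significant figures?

U_p ≈ 48.7 m³/s

Direct runoff: 0.0, 1.0, 3.0, 8.0, 13.0, 22.0, 29.0, 39.0, 25.0, 15.0, 10.0, 6.0, 4.0, 0.0 m³/s; ΣQ_DR = 175.0 m³/s, peak = 39.0 m³/s.
Runoff depth d = ΣQ_DR·Δt / A = 175.0 × 5400 / (118 km²) = 8.008 mm.
The 1-cm UH is the DRH scaled by (10 mm)/d, so U_p = 39.0 × 10/8.008 = 48.7 m³/s.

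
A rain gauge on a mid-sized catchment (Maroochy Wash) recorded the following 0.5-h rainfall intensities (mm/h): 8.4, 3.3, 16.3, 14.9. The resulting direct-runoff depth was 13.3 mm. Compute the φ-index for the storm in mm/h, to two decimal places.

φ ≈ 4.33 mm/h

Only the 3 blocks with intensity above φ contribute runoff: 8.4, 16.3, 14.9 mm/h.
Σ(I−φ)·Δt = d  ⇒  (8.4+16.3+14.9 − 3φ)·0.5 = 13.3
φ = (39.60 − 13.3/0.5) / 3 = 4.33 mm/h.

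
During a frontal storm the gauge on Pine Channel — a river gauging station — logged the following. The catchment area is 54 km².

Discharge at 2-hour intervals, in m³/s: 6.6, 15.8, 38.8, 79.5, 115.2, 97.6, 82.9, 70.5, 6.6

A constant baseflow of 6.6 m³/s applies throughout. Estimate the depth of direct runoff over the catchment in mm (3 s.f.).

d ≈ 60.5 mm

Direct runoff: 0.0, 9.2, 32.2, 72.9, 108.6, 91.0, 76.3, 63.9, 0.0 m³/s; ΣQ_DR = 454.1 m³/s.
V = ΣQ_DR · Δt = 454.1 × 7200 s = 3.270 × 10^6 m³.
Over A = 54 km², depth = V / A = 60.5 mm.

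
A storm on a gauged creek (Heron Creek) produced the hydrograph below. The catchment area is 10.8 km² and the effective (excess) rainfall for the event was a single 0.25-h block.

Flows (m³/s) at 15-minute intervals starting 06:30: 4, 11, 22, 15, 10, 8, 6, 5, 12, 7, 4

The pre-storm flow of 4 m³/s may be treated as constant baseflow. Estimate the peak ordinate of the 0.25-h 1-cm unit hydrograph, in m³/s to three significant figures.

U_p ≈ 36.0 m³/s

Direct runoff: 0.0, 7.0, 18.0, 11.0, 6.0, 4.0, 2.0, 1.0, 8.0, 3.0, 0.0 m³/s; ΣQ_DR = 60.00 m³/s, peak = 18.0 m³/s.
Runoff depth d = ΣQ_DR·Δt / A = 60.00 × 900 / (10.8 km²) = 5.000 mm.
The 1-cm UH is the DRH scaled by (10 mm)/d, so U_p = 18.0 × 10/5.000 = 36.0 m³/s.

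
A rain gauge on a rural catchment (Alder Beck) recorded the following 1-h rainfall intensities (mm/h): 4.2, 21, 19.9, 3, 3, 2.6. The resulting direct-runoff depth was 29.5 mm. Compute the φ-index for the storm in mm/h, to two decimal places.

φ ≈ 5.70 mm/h

Only the 2 blocks with intensity above φ contribute runoff: 21, 19.9 mm/h.
Σ(I−φ)·Δt = d  ⇒  (21+19.9 − 2φ)·1 = 29.5
φ = (40.90 − 29.5/1) / 2 = 5.70 mm/h.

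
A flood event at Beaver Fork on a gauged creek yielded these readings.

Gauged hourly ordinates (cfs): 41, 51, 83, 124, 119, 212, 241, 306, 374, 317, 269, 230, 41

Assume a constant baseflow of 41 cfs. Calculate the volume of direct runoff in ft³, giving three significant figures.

Direct-runoff ordinates (Q − Q_b): 0.0, 10.0, 42.0, 83.0, 78.0, 171.0, 200.0, 265.0, 333.0, 276.0, 228.0, 189.0, 0.0 cfs.
ΣQ_DR = 1875 cfs.
With Δt = 1 h = 3600 s, V = ΣQ_DR · Δt = 1875 × 3600 = 6.75 × 10^6 ft³.

V ≈ 6.75 × 10^6 ft³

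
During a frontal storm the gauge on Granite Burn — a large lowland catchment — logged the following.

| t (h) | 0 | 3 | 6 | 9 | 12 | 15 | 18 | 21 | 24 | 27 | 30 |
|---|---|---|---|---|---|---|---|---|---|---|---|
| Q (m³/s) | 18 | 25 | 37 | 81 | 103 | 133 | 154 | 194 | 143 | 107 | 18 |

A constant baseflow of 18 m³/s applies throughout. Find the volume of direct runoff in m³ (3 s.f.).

V ≈ 8.80 × 10^6 m³

Direct-runoff ordinates (Q − Q_b): 0.0, 7.0, 19.0, 63.0, 85.0, 115.0, 136.0, 176.0, 125.0, 89.0, 0.0 m³/s.
ΣQ_DR = 815.0 m³/s.
With Δt = 3 h = 10800 s, V = ΣQ_DR · Δt = 815.0 × 10800 = 8.80 × 10^6 m³.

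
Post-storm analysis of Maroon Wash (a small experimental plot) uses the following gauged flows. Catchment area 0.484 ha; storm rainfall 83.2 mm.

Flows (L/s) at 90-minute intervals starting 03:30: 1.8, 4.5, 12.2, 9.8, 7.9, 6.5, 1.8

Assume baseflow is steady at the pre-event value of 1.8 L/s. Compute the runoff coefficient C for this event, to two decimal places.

ΣQ_DR = 31.90 L/s; V = ΣQ_DR·Δt = 1.723 × 10^5 L.
Runoff depth d = V / A = 35.59 mm.
C = d / P = 35.59 / 83.2 = 0.43.

C ≈ 0.43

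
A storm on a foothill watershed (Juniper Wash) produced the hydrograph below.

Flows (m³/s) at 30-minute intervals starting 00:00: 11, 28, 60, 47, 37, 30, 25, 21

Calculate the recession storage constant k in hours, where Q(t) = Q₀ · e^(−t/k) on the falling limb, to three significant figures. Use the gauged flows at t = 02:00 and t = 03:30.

On the falling limb, Q drops from 37 to 21 m³/s between t = 02:00 and t = 03:30 (Δt = 1.5 h).
k = −Δt / ln(Q₂/Q₁) = −1.5 / ln(21/37) = 2.65 h.

k ≈ 2.65 h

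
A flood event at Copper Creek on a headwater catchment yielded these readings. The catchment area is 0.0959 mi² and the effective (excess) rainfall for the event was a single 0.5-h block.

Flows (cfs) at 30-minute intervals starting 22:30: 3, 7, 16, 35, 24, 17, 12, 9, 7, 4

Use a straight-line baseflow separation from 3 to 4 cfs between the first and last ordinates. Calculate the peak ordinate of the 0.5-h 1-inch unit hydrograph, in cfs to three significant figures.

Direct runoff: 0.00, 3.89, 12.78, 31.67, 20.56, 13.44, 8.33, 5.22, 3.11, 0.00 cfs; ΣQ_DR = 99.00 cfs, peak = 31.67 cfs.
Runoff depth d = ΣQ_DR·Δt / A = 99.00 × 1800 / (0.0959 mi²) = 0.7998 in.
The 1-inch UH is the DRH scaled by (1 in)/d, so U_p = 31.67 × 1/0.7998 = 39.6 cfs.

U_p ≈ 39.6 cfs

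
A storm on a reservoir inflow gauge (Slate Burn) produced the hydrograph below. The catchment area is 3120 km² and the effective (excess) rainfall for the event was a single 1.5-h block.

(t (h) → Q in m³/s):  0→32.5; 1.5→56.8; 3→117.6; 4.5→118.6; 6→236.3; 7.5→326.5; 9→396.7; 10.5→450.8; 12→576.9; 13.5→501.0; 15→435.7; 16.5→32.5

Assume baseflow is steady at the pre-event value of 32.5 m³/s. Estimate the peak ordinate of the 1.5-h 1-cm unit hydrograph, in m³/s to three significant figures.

Direct runoff: 0.0, 24.3, 85.1, 86.1, 203.8, 294.0, 364.2, 418.3, 544.4, 468.5, 403.2, 0.0 m³/s; ΣQ_DR = 2892 m³/s, peak = 544.4 m³/s.
Runoff depth d = ΣQ_DR·Δt / A = 2892 × 5400 / (3120 km²) = 5.005 mm.
The 1-cm UH is the DRH scaled by (10 mm)/d, so U_p = 544.4 × 10/5.005 = 1090 m³/s.

U_p ≈ 1090 m³/s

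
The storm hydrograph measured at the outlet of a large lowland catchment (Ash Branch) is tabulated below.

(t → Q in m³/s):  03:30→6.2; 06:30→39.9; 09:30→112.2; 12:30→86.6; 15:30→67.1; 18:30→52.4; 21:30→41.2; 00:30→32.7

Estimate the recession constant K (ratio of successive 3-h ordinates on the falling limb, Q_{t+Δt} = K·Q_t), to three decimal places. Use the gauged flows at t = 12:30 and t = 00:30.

Using the recession-limb readings at t = 12:30 and t = 00:30: Q falls from 86.6 to 32.7 m³/s over 4 intervals.
K = (Q₂/Q₁)^(1/4) = (32.7/86.6)^(1/4) = 0.784.

K ≈ 0.784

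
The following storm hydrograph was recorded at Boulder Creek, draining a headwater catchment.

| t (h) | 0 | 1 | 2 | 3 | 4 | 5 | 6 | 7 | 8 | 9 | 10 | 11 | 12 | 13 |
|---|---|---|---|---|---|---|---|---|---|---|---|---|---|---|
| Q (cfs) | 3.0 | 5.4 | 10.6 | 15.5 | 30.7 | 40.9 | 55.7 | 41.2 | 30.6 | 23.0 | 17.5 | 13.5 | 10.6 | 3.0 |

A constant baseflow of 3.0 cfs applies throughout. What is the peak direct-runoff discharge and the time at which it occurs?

Q_p = 52.7 cfs at t = 6 h

Subtracting baseflow gives direct-runoff ordinates: 0.0, 2.4, 7.6, 12.5, 27.7, 37.9, 52.7, 38.2, 27.6, 20.0, 14.5, 10.5, 7.6, 0.0 cfs.
The maximum is 52.7 cfs, occurring at the reading for t = 6 h.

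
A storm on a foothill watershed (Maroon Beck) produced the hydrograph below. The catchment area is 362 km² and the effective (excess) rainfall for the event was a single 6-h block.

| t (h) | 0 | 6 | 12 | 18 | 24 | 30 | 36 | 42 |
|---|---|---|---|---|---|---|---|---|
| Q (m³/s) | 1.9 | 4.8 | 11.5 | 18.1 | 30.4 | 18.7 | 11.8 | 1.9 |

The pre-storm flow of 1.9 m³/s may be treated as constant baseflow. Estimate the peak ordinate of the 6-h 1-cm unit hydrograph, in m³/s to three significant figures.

U_p ≈ 56.9 m³/s

Direct runoff: 0.0, 2.9, 9.6, 16.2, 28.5, 16.8, 9.9, 0.0 m³/s; ΣQ_DR = 83.90 m³/s, peak = 28.5 m³/s.
Runoff depth d = ΣQ_DR·Δt / A = 83.90 × 21600 / (362 km²) = 5.006 mm.
The 1-cm UH is the DRH scaled by (10 mm)/d, so U_p = 28.5 × 10/5.006 = 56.9 m³/s.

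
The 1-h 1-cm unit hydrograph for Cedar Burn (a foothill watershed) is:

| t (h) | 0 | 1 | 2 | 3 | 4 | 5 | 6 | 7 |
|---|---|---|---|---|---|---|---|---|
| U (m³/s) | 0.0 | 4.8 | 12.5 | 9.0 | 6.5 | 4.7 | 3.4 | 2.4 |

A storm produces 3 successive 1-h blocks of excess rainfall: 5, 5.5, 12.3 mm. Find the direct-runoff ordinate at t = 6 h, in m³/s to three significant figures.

By discrete convolution, Q_j = Σ (P_i / 10 mm) · U_{j−i}.
At t = 6 h (j=6): Q = (5/10)·3.4 + (5.5/10)·4.7 + (12.3/10)·6.5 = 12.3 m³/s.

Q ≈ 12.3 m³/s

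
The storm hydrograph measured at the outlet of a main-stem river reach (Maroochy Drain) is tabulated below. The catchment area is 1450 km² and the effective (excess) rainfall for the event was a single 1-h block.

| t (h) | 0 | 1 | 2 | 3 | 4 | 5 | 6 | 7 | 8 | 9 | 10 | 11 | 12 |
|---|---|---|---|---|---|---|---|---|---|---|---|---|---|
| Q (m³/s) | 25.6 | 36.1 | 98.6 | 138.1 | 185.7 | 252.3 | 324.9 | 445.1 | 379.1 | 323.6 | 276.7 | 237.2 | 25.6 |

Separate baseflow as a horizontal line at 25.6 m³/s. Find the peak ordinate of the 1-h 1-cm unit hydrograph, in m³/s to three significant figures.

Direct runoff: 0.0, 10.5, 73.0, 112.5, 160.1, 226.7, 299.3, 419.5, 353.5, 298.0, 251.1, 211.6, 0.0 m³/s; ΣQ_DR = 2416 m³/s, peak = 419.5 m³/s.
Runoff depth d = ΣQ_DR·Δt / A = 2416 × 3600 / (1450 km²) = 5.998 mm.
The 1-cm UH is the DRH scaled by (10 mm)/d, so U_p = 419.5 × 10/5.998 = 699 m³/s.

U_p ≈ 699 m³/s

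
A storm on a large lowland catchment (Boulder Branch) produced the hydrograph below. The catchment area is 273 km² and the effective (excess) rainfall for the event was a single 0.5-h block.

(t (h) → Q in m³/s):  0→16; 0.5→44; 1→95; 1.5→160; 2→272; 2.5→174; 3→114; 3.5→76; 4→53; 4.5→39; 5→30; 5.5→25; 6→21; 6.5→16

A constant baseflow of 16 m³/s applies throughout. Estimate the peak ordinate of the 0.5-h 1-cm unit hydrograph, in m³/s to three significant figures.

Direct runoff: 0.0, 28.0, 79.0, 144.0, 256.0, 158.0, 98.0, 60.0, 37.0, 23.0, 14.0, 9.0, 5.0, 0.0 m³/s; ΣQ_DR = 911.0 m³/s, peak = 256.0 m³/s.
Runoff depth d = ΣQ_DR·Δt / A = 911.0 × 1800 / (273 km²) = 6.007 mm.
The 1-cm UH is the DRH scaled by (10 mm)/d, so U_p = 256.0 × 10/6.007 = 426 m³/s.

U_p ≈ 426 m³/s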